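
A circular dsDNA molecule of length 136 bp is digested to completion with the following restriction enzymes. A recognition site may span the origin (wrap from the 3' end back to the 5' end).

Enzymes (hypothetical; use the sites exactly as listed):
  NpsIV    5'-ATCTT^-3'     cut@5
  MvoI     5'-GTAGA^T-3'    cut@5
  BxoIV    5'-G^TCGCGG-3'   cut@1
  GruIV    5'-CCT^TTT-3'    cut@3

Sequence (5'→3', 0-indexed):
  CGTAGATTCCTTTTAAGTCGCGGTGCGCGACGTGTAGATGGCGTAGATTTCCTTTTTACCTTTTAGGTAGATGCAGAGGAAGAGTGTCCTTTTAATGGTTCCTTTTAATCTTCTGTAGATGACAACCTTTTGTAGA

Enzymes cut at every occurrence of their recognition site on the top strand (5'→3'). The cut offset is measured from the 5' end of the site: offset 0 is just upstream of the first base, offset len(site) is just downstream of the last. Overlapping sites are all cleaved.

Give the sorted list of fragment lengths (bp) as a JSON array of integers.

Per-enzyme occurrences:
  NpsIV ATCTT/5: at [107] ⇒ [112]
  MvoI GTAGAT/5: at [1, 33, 42, 66, 114] ⇒ [6, 38, 47, 71, 119]
  BxoIV GTCGCGG/1: at [16] ⇒ [17]
  GruIV CCTTTT/3: at [8, 50, 58, 87, 100, 125] ⇒ [11, 53, 61, 90, 103, 128]

Pooled cuts: [6, 11, 17, 38, 47, 53, 61, 71, 90, 103, 112, 119, 128]

Fragment lengths:
  6→11: 5 bp
  11→17: 6 bp
  17→38: 21 bp
  38→47: 9 bp
  47→53: 6 bp
  53→61: 8 bp
  61→71: 10 bp
  71→90: 19 bp
  90→103: 13 bp
  103→112: 9 bp
  112→119: 7 bp
  119→128: 9 bp
  128→6 (wrap): 136-128+6 = 14 bp

[5,6,6,7,8,9,9,9,10,13,14,19,21]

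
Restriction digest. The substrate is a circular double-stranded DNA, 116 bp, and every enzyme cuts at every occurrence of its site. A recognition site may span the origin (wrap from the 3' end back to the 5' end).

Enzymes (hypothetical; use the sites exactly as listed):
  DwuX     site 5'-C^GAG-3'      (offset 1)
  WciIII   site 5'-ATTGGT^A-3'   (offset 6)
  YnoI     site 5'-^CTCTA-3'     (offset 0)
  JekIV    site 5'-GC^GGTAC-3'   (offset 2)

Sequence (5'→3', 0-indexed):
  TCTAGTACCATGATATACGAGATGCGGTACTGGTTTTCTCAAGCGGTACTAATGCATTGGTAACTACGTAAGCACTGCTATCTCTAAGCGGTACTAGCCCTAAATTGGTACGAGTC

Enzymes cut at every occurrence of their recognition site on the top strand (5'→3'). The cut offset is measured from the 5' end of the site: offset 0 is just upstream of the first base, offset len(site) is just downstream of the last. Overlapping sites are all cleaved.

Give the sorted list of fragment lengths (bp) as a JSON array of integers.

[2,4,7,8,17,19,19,20,20]

Per-enzyme occurrences:
  DwuX (CGAG, off=1): starts [17, 110] → cuts [18, 111]
  WciIII (ATTGGTA, off=6): starts [55, 103] → cuts [61, 109]
  YnoI (CTCTA, off=0): starts [81, 115] → cuts [81, 115]
  JekIV (GCGGTAC, off=2): starts [23, 42, 87] → cuts [25, 44, 89]

Pooled cuts: [18, 25, 44, 61, 81, 89, 109, 111, 115]

Fragments:
  18→25: 7 bp
  25→44: 19 bp
  44→61: 17 bp
  61→81: 20 bp
  81→89: 8 bp
  89→109: 20 bp
  109→111: 2 bp
  111→115: 4 bp
  115→18 (wrap): 116-115+18 = 19 bp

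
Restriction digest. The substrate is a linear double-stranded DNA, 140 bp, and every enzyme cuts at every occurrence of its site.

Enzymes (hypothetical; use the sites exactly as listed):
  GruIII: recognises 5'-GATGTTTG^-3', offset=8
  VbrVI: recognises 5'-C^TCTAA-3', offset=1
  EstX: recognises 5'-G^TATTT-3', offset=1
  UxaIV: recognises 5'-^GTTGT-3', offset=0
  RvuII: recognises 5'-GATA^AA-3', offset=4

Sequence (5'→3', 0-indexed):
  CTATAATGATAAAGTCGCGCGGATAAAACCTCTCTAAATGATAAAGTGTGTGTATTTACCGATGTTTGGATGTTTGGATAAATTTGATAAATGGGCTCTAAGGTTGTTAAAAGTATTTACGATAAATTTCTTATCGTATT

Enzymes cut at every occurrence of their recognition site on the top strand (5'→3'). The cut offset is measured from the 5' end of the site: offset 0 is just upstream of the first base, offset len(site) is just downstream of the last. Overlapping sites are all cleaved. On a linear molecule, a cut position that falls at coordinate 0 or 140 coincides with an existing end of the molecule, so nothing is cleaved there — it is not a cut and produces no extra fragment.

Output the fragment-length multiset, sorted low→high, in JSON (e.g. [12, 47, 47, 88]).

Per-enzyme occurrences:
  GruIII (GATGTTTG, off=8): starts [60, 68] → cuts [68, 76]
  VbrVI (CTCTAA, off=1): starts [31, 95] → cuts [32, 96]
  EstX (GTATTT, off=1): starts [51, 112] → cuts [52, 113]
  UxaIV (GTTGT, off=0): starts [102] → cuts [102]
  RvuII (GATAAA, off=4): starts [7, 21, 39, 76, 85, 120] → cuts [11, 25, 43, 80, 89, 124]

All cut coordinates (distinct, sorted): [11, 25, 32, 43, 52, 68, 76, 80, 89, 96, 102, 113, 124]

Fragment lengths:
  [0,11): 11 bp
  [11,25): 14 bp
  [25,32): 7 bp
  [32,43): 11 bp
  [43,52): 9 bp
  [52,68): 16 bp
  [68,76): 8 bp
  [76,80): 4 bp
  [80,89): 9 bp
  [89,96): 7 bp
  [96,102): 6 bp
  [102,113): 11 bp
  [113,124): 11 bp
  [124,140): 16 bp

[4,6,7,7,8,9,9,11,11,11,11,14,16,16]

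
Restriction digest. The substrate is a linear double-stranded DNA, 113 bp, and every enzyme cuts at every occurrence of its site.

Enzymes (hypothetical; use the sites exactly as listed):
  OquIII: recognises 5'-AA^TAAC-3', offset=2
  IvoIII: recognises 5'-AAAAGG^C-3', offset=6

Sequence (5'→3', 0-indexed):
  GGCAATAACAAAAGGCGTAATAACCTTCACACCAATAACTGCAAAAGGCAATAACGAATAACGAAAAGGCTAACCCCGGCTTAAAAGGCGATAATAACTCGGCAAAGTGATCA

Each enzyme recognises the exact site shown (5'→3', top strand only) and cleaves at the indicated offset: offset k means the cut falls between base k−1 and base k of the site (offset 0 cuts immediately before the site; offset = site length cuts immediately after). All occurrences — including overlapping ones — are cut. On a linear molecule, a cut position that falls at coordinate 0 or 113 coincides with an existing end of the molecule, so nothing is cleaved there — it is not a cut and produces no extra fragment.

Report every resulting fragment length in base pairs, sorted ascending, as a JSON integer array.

[3,5,5,6,7,10,11,13,15,19,19]

Scan for sites:
  OquIII (AATAAC, off=2): starts [3, 18, 33, 49, 56, 92] → cuts [5, 20, 35, 51, 58, 94]
  IvoIII (AAAAGGC, off=6): starts [9, 42, 63, 82] → cuts [15, 48, 69, 88]

Pooled cuts: [5, 15, 20, 35, 48, 51, 58, 69, 88, 94]

Fragments:
  [0,5): 5 bp
  [5,15): 10 bp
  [15,20): 5 bp
  [20,35): 15 bp
  [35,48): 13 bp
  [48,51): 3 bp
  [51,58): 7 bp
  [58,69): 11 bp
  [69,88): 19 bp
  [88,94): 6 bp
  [94,113): 19 bp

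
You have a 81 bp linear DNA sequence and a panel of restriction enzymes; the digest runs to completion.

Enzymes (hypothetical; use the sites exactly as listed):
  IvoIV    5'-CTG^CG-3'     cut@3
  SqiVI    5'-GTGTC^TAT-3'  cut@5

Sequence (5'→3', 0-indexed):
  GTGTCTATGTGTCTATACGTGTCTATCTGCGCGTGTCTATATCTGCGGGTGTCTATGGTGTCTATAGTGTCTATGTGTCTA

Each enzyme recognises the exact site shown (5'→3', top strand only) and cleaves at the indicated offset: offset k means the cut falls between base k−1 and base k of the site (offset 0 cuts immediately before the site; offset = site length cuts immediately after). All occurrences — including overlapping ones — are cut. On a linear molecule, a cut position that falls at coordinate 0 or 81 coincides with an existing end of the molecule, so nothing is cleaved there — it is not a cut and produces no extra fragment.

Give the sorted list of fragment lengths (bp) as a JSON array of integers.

Per-enzyme occurrences:
  IvoIV CTGCG/3: at [26, 42] ⇒ [29, 45]
  SqiVI GTGTCTAT/5: at [0, 8, 18, 32, 48, 57, 66] ⇒ [5, 13, 23, 37, 53, 62, 71]

Pooled cuts: [5, 13, 23, 29, 37, 45, 53, 62, 71]

Fragment lengths:
  [0,5): 5 bp
  [5,13): 8 bp
  [13,23): 10 bp
  [23,29): 6 bp
  [29,37): 8 bp
  [37,45): 8 bp
  [45,53): 8 bp
  [53,62): 9 bp
  [62,71): 9 bp
  [71,81): 10 bp

[5,6,8,8,8,8,9,9,10,10]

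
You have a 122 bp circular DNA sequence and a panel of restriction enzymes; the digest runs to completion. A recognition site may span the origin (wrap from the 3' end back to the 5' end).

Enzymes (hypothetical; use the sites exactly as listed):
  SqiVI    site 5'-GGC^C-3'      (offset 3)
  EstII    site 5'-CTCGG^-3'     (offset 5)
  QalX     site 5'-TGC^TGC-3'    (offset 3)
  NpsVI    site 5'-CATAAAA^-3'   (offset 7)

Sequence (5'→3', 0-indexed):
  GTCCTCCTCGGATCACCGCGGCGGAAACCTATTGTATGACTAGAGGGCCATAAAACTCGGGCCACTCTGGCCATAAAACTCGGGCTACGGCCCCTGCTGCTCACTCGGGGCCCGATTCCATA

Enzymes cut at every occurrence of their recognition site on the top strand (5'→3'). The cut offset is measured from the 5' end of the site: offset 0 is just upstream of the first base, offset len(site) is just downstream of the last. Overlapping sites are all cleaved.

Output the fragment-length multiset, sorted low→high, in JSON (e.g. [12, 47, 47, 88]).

Per-enzyme occurrences:
  SqiVI GGCC/3: at [45, 59, 68, 88, 108] ⇒ [48, 62, 71, 91, 111]
  EstII CTCGG/5: at [6, 55, 78, 103] ⇒ [11, 60, 83, 108]
  QalX TGCTGC/3: at [94] ⇒ [97]
  NpsVI CATAAAA/7: at [48, 71] ⇒ [55, 78]

All cut coordinates (distinct, sorted): [11, 48, 55, 60, 62, 71, 78, 83, 91, 97, 108, 111]

Fragment lengths:
  11→48: 37 bp
  48→55: 7 bp
  55→60: 5 bp
  60→62: 2 bp
  62→71: 9 bp
  71→78: 7 bp
  78→83: 5 bp
  83→91: 8 bp
  91→97: 6 bp
  97→108: 11 bp
  108→111: 3 bp
  111→11 (wrap): 122-111+11 = 22 bp

[2,3,5,5,6,7,7,8,9,11,22,37]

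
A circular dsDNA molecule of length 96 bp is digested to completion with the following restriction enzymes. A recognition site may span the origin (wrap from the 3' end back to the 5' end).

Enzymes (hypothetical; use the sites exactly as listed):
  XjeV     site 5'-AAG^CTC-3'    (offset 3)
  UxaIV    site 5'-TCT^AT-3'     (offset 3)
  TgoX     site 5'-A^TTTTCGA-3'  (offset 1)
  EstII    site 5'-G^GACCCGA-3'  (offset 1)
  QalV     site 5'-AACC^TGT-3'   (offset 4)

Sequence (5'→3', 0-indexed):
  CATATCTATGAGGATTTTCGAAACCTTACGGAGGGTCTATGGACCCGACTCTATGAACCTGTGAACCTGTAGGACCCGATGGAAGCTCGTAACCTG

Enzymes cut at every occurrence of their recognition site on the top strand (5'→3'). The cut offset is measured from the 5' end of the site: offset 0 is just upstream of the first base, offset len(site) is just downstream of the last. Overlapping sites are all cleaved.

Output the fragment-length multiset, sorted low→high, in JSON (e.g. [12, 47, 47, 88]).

[3,5,7,7,8,11,13,18,24]

Scan for sites:
  XjeV (AAGCTC, off=3): starts [82] → cuts [85]
  UxaIV (TCTAT, off=3): starts [4, 35, 49] → cuts [7, 38, 52]
  TgoX (ATTTTCGA, off=1): starts [13] → cuts [14]
  EstII (GGACCCGA, off=1): starts [40, 71] → cuts [41, 72]
  QalV (AACCTGT, off=4): starts [55, 63] → cuts [59, 67]

All cut coordinates (distinct, sorted): [7, 14, 38, 41, 52, 59, 67, 72, 85]

Fragments:
  7→14: 7 bp
  14→38: 24 bp
  38→41: 3 bp
  41→52: 11 bp
  52→59: 7 bp
  59→67: 8 bp
  67→72: 5 bp
  72→85: 13 bp
  85→7 (wrap): 96-85+7 = 18 bp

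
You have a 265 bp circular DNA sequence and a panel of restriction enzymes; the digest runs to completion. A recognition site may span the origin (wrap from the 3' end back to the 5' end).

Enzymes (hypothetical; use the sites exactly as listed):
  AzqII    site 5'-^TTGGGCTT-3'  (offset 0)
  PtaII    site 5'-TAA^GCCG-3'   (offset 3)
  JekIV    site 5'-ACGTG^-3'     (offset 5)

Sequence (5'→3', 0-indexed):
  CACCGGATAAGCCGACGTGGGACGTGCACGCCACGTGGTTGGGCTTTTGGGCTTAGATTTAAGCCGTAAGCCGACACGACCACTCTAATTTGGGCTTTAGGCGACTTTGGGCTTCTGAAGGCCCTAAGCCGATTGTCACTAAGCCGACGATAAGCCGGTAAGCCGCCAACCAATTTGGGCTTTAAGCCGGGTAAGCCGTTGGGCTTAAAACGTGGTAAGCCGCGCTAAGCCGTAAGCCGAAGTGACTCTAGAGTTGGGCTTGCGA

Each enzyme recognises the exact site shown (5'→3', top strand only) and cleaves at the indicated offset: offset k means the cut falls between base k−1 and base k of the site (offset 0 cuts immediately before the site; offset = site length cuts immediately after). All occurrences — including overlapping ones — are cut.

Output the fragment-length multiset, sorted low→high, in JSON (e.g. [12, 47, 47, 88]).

[1,4,4,7,7,7,8,8,9,9,10,11,11,11,13,15,16,16,17,18,20,21,22]

Per-enzyme occurrences:
  AzqII TTGGGCTT/0: at [38, 46, 89, 106, 174, 198, 253] ⇒ [38, 46, 89, 106, 174, 198, 253]
  PtaII TAAGCCG/3: at [7, 59, 66, 124, 139, 150, 158, 182, 191, 215, 225, 232] ⇒ [10, 62, 69, 127, 142, 153, 161, 185, 194, 218, 228, 235]
  JekIV ACGTG/5: at [14, 21, 32, 209] ⇒ [19, 26, 37, 214]

All cut coordinates (distinct, sorted): [10, 19, 26, 37, 38, 46, 62, 69, 89, 106, 127, 142, 153, 161, 174, 185, 194, 198, 214, 218, 228, 235, 253]

Fragments:
  10→19: 9 bp
  19→26: 7 bp
  26→37: 11 bp
  37→38: 1 bp
  38→46: 8 bp
  46→62: 16 bp
  62→69: 7 bp
  69→89: 20 bp
  89→106: 17 bp
  106→127: 21 bp
  127→142: 15 bp
  142→153: 11 bp
  153→161: 8 bp
  161→174: 13 bp
  174→185: 11 bp
  185→194: 9 bp
  194→198: 4 bp
  198→214: 16 bp
  214→218: 4 bp
  218→228: 10 bp
  228→235: 7 bp
  235→253: 18 bp
  253→10 (wrap): 265-253+10 = 22 bp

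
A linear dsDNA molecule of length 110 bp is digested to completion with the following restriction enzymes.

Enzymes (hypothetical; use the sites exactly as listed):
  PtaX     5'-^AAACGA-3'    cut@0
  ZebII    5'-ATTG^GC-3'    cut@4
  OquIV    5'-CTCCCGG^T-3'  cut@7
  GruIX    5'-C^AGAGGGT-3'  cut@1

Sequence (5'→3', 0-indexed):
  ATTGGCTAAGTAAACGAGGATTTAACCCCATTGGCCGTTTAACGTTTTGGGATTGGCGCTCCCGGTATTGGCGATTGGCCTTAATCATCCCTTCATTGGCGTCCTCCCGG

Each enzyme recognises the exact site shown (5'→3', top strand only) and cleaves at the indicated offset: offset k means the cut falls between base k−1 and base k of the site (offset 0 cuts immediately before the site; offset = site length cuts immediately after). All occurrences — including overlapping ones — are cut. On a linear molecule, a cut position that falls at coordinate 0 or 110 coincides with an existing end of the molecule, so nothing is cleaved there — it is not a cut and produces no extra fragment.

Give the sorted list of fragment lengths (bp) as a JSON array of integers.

[4,5,7,7,10,12,21,22,22]

Site scan:
  PtaX AAACGA/0: at [11] ⇒ [11]
  ZebII ATTGGC/4: at [0, 29, 51, 66, 73, 94] ⇒ [4, 33, 55, 70, 77, 98]
  OquIV CTCCCGGT/7: at [58] ⇒ [65]
  GruIX (CAGAGGGT, off=1): no sites

Pooled cuts: [4, 11, 33, 55, 65, 70, 77, 98]

Fragment lengths:
  [0,4): 4 bp
  [4,11): 7 bp
  [11,33): 22 bp
  [33,55): 22 bp
  [55,65): 10 bp
  [65,70): 5 bp
  [70,77): 7 bp
  [77,98): 21 bp
  [98,110): 12 bp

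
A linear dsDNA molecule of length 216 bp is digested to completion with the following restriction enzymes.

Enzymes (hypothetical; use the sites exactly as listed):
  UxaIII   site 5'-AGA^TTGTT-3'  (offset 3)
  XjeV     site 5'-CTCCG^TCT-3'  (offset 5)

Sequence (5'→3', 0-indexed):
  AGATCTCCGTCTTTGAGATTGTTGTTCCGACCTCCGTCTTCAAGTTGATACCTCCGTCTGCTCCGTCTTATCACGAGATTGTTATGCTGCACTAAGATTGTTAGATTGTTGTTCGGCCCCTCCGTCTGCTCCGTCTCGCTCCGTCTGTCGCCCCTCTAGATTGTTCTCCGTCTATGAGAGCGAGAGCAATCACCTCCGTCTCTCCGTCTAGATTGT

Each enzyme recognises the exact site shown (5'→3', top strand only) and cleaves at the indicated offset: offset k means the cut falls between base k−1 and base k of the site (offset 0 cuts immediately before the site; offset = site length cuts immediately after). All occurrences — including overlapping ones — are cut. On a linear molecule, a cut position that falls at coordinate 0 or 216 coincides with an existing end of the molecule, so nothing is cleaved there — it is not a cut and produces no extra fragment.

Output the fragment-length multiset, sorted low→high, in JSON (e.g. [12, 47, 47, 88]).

[8,8,9,9,9,9,10,10,10,13,17,18,19,19,20,28]

Per-enzyme occurrences:
  UxaIII (AGATTGTT, off=3): starts [15, 75, 94, 102, 157] → cuts [18, 78, 97, 105, 160]
  XjeV (CTCCGTCT, off=5): starts [4, 31, 51, 60, 119, 128, 138, 165, 193, 201] → cuts [9, 36, 56, 65, 124, 133, 143, 170, 198, 206]

Pooled cuts: [9, 18, 36, 56, 65, 78, 97, 105, 124, 133, 143, 160, 170, 198, 206]

Fragments:
  [0,9): 9 bp
  [9,18): 9 bp
  [18,36): 18 bp
  [36,56): 20 bp
  [56,65): 9 bp
  [65,78): 13 bp
  [78,97): 19 bp
  [97,105): 8 bp
  [105,124): 19 bp
  [124,133): 9 bp
  [133,143): 10 bp
  [143,160): 17 bp
  [160,170): 10 bp
  [170,198): 28 bp
  [198,206): 8 bp
  [206,216): 10 bp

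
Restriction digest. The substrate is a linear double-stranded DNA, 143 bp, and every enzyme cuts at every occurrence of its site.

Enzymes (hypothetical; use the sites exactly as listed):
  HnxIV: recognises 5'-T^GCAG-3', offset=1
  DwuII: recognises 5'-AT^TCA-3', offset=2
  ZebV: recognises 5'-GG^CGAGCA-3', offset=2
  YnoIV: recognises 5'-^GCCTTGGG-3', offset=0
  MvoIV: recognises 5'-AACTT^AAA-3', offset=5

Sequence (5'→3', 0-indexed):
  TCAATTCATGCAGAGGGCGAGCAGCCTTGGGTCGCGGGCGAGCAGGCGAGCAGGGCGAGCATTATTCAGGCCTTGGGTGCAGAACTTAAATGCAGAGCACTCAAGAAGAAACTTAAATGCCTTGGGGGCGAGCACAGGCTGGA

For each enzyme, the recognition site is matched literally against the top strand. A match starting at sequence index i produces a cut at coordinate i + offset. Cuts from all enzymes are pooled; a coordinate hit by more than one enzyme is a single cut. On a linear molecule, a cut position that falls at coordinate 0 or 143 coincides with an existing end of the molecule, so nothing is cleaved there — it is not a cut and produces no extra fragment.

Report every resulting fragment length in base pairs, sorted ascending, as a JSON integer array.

Per-enzyme occurrences:
  HnxIV (TGCAG, off=1): starts [8, 77, 90] → cuts [9, 78, 91]
  DwuII (ATTCA, off=2): starts [3, 63] → cuts [5, 65]
  ZebV (GGCGAGCA, off=2): starts [15, 36, 44, 53, 126] → cuts [17, 38, 46, 55, 128]
  YnoIV (GCCTTGGG, off=0): starts [23, 69, 118] → cuts [23, 69, 118]
  MvoIV (AACTTAAA, off=5): starts [82, 109] → cuts [87, 114]

Pooled cuts: [5, 9, 17, 23, 38, 46, 55, 65, 69, 78, 87, 91, 114, 118, 128]

Fragments:
  [0,5): 5 bp
  [5,9): 4 bp
  [9,17): 8 bp
  [17,23): 6 bp
  [23,38): 15 bp
  [38,46): 8 bp
  [46,55): 9 bp
  [55,65): 10 bp
  [65,69): 4 bp
  [69,78): 9 bp
  [78,87): 9 bp
  [87,91): 4 bp
  [91,114): 23 bp
  [114,118): 4 bp
  [118,128): 10 bp
  [128,143): 15 bp

[4,4,4,4,5,6,8,8,9,9,9,10,10,15,15,23]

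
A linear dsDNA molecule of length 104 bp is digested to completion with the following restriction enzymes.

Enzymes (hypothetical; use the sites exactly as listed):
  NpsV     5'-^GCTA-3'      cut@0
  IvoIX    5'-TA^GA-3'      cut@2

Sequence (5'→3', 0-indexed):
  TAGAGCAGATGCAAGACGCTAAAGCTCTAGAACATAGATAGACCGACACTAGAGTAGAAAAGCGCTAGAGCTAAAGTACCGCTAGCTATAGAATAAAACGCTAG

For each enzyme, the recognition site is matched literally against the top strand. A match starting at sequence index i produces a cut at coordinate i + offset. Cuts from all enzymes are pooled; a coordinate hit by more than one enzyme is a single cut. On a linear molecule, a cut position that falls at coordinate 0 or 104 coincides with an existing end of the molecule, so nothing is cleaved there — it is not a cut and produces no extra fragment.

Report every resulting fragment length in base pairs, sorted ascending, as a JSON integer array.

[2,2,4,4,4,5,5,6,7,7,9,11,11,12,15]

Scan for sites:
  NpsV GCTA/0: at [17, 63, 69, 80, 84, 99] ⇒ [17, 63, 69, 80, 84, 99]
  IvoIX TAGA/2: at [0, 27, 34, 38, 49, 54, 65, 88] ⇒ [2, 29, 36, 40, 51, 56, 67, 90]

All cut coordinates (distinct, sorted): [2, 17, 29, 36, 40, 51, 56, 63, 67, 69, 80, 84, 90, 99]

Fragments:
  [0,2): 2 bp
  [2,17): 15 bp
  [17,29): 12 bp
  [29,36): 7 bp
  [36,40): 4 bp
  [40,51): 11 bp
  [51,56): 5 bp
  [56,63): 7 bp
  [63,67): 4 bp
  [67,69): 2 bp
  [69,80): 11 bp
  [80,84): 4 bp
  [84,90): 6 bp
  [90,99): 9 bp
  [99,104): 5 bp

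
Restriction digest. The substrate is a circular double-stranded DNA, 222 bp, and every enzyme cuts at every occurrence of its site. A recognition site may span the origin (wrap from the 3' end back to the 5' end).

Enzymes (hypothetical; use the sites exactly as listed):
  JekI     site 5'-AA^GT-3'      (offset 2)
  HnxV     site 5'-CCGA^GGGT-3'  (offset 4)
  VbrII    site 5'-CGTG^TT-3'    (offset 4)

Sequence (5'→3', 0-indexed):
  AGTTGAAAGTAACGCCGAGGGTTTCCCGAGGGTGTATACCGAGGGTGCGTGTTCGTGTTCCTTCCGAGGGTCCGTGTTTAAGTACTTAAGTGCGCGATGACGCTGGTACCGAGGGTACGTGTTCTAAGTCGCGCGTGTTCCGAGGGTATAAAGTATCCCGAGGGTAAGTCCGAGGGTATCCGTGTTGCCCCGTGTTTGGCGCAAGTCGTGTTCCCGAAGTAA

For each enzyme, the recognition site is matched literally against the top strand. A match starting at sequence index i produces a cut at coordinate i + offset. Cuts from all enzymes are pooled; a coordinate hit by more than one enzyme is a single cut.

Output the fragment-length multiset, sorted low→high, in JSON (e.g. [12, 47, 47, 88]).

Per-enzyme occurrences:
  JekI (AAGT, off=2): starts [6, 79, 87, 125, 150, 165, 202, 216, 221] → cuts [1, 8, 81, 89, 127, 152, 167, 204, 218]
  HnxV (CCGAGGGT, off=4): starts [14, 25, 38, 63, 108, 139, 157, 169] → cuts [18, 29, 42, 67, 112, 143, 161, 173]
  VbrII (CGTGTT, off=4): starts [47, 53, 72, 117, 133, 180, 190, 206] → cuts [51, 57, 76, 121, 137, 184, 194, 210]

Pooled cuts: [1, 8, 18, 29, 42, 51, 57, 67, 76, 81, 89, 112, 121, 127, 137, 143, 152, 161, 167, 173, 184, 194, 204, 210, 218]

Fragments:
  1→8: 7 bp
  8→18: 10 bp
  18→29: 11 bp
  29→42: 13 bp
  42→51: 9 bp
  51→57: 6 bp
  57→67: 10 bp
  67→76: 9 bp
  76→81: 5 bp
  81→89: 8 bp
  89→112: 23 bp
  112→121: 9 bp
  121→127: 6 bp
  127→137: 10 bp
  137→143: 6 bp
  143→152: 9 bp
  152→161: 9 bp
  161→167: 6 bp
  167→173: 6 bp
  173→184: 11 bp
  184→194: 10 bp
  194→204: 10 bp
  204→210: 6 bp
  210→218: 8 bp
  218→1 (wrap): 222-218+1 = 5 bp

[5,5,6,6,6,6,6,6,7,8,8,9,9,9,9,9,10,10,10,10,10,11,11,13,23]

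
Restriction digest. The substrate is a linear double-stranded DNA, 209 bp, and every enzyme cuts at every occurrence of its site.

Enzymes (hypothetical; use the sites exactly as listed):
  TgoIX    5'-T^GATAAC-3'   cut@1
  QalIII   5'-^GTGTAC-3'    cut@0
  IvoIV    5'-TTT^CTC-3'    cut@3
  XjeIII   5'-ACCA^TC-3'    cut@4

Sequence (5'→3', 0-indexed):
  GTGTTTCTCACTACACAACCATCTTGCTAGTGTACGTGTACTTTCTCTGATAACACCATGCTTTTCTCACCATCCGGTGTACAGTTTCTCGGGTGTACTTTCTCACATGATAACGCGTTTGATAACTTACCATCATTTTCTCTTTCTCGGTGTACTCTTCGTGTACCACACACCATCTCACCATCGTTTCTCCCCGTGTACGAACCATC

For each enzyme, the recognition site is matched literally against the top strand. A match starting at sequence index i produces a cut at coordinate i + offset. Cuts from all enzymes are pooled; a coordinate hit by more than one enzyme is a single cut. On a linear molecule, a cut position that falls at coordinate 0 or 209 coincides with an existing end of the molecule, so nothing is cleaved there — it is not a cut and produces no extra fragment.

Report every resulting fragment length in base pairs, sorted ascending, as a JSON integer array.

Site scan:
  TgoIX TGATAAC/1: at [47, 107, 119] ⇒ [48, 108, 120]
  QalIII GTGTAC/0: at [29, 35, 76, 92, 149, 160, 195] ⇒ [29, 35, 76, 92, 149, 160, 195]
  IvoIV TTTCTC/3: at [3, 41, 62, 84, 98, 136, 142, 186] ⇒ [6, 44, 65, 87, 101, 139, 145, 189]
  XjeIII ACCATC/4: at [17, 68, 128, 171, 179, 203] ⇒ [21, 72, 132, 175, 183, 207]

Pooled cuts: [6, 21, 29, 35, 44, 48, 65, 72, 76, 87, 92, 101, 108, 120, 132, 139, 145, 149, 160, 175, 183, 189, 195, 207]

Fragments:
  [0,6): 6 bp
  [6,21): 15 bp
  [21,29): 8 bp
  [29,35): 6 bp
  [35,44): 9 bp
  [44,48): 4 bp
  [48,65): 17 bp
  [65,72): 7 bp
  [72,76): 4 bp
  [76,87): 11 bp
  [87,92): 5 bp
  [92,101): 9 bp
  [101,108): 7 bp
  [108,120): 12 bp
  [120,132): 12 bp
  [132,139): 7 bp
  [139,145): 6 bp
  [145,149): 4 bp
  [149,160): 11 bp
  [160,175): 15 bp
  [175,183): 8 bp
  [183,189): 6 bp
  [189,195): 6 bp
  [195,207): 12 bp
  [207,209): 2 bp

[2,4,4,4,5,6,6,6,6,6,7,7,7,8,8,9,9,11,11,12,12,12,15,15,17]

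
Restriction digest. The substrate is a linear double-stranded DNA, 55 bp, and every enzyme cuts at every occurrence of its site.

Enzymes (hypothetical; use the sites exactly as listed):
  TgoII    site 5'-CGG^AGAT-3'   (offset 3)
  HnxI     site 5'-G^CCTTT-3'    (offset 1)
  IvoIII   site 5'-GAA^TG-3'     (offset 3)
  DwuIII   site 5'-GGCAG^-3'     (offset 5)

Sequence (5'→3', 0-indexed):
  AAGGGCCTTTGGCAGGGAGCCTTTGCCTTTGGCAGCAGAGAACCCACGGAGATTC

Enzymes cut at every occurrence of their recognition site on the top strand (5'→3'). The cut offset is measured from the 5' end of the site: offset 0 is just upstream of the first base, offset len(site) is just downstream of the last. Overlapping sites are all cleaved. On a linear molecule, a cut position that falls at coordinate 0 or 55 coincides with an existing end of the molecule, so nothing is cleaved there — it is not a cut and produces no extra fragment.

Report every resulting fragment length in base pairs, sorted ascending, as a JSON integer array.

[4,5,6,6,10,10,14]

Site scan:
  TgoII (CGGAGAT, off=3): starts [46] → cuts [49]
  HnxI (GCCTTT, off=1): starts [4, 18, 24] → cuts [5, 19, 25]
  IvoIII (GAATG, off=3): no sites
  DwuIII (GGCAG, off=5): starts [10, 30] → cuts [15, 35]

Pooled cuts: [5, 15, 19, 25, 35, 49]

Fragment lengths:
  [0,5): 5 bp
  [5,15): 10 bp
  [15,19): 4 bp
  [19,25): 6 bp
  [25,35): 10 bp
  [35,49): 14 bp
  [49,55): 6 bp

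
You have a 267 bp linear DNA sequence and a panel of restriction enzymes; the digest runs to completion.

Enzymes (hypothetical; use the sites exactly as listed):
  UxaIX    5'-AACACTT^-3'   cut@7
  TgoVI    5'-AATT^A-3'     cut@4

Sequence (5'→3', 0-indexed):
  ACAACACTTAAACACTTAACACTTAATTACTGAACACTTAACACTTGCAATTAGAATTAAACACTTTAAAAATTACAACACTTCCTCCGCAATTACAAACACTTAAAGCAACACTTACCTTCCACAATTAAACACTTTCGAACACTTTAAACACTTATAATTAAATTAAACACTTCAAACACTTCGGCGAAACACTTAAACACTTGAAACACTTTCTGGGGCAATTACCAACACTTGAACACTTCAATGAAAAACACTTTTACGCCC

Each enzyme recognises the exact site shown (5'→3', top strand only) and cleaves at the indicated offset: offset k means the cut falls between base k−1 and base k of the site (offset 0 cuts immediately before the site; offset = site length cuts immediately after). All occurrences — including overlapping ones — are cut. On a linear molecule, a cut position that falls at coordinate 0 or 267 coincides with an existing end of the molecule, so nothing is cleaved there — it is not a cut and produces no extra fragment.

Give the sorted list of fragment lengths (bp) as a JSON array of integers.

[4,5,6,6,6,7,7,8,8,8,8,8,8,8,8,9,9,9,9,9,10,10,10,11,11,12,12,13,13,15]

Scan for sites:
  UxaIX (AACACTT, off=7): starts [2, 10, 17, 32, 39, 59, 76, 97, 109, 130, 140, 149, 168, 177, 190, 198, 207, 229, 237, 252] → cuts [9, 17, 24, 39, 46, 66, 83, 104, 116, 137, 147, 156, 175, 184, 197, 205, 214, 236, 244, 259]
  TgoVI (AATTA, off=4): starts [24, 48, 54, 70, 90, 125, 158, 163, 222] → cuts [28, 52, 58, 74, 94, 129, 162, 167, 226]

All cut coordinates (distinct, sorted): [9, 17, 24, 28, 39, 46, 52, 58, 66, 74, 83, 94, 104, 116, 129, 137, 147, 156, 162, 167, 175, 184, 197, 205, 214, 226, 236, 244, 259]

Fragments:
  [0,9): 9 bp
  [9,17): 8 bp
  [17,24): 7 bp
  [24,28): 4 bp
  [28,39): 11 bp
  [39,46): 7 bp
  [46,52): 6 bp
  [52,58): 6 bp
  [58,66): 8 bp
  [66,74): 8 bp
  [74,83): 9 bp
  [83,94): 11 bp
  [94,104): 10 bp
  [104,116): 12 bp
  [116,129): 13 bp
  [129,137): 8 bp
  [137,147): 10 bp
  [147,156): 9 bp
  [156,162): 6 bp
  [162,167): 5 bp
  [167,175): 8 bp
  [175,184): 9 bp
  [184,197): 13 bp
  [197,205): 8 bp
  [205,214): 9 bp
  [214,226): 12 bp
  [226,236): 10 bp
  [236,244): 8 bp
  [244,259): 15 bp
  [259,267): 8 bp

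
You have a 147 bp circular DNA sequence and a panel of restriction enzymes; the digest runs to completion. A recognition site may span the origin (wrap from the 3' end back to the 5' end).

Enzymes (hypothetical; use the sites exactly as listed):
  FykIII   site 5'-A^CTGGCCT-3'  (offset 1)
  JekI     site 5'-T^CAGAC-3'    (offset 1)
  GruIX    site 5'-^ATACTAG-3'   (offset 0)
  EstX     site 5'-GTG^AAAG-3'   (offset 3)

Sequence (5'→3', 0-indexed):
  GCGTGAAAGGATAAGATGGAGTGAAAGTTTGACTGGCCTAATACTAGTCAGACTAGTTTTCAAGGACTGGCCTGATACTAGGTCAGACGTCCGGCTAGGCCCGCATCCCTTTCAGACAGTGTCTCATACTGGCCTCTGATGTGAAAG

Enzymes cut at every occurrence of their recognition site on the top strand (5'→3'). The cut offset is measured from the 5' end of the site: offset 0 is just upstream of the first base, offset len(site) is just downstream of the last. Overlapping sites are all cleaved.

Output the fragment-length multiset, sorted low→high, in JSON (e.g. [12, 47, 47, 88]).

[8,8,8,9,9,9,15,16,18,18,29]

Per-enzyme occurrences:
  FykIII ACTGGCCT/1: at [31, 65, 127] ⇒ [32, 66, 128]
  JekI TCAGAC/1: at [47, 82, 111] ⇒ [48, 83, 112]
  GruIX ATACTAG/0: at [40, 74] ⇒ [40, 74]
  EstX GTGAAAG/3: at [2, 20, 140] ⇒ [5, 23, 143]

All cut coordinates (distinct, sorted): [5, 23, 32, 40, 48, 66, 74, 83, 112, 128, 143]

Fragment lengths:
  5→23: 18 bp
  23→32: 9 bp
  32→40: 8 bp
  40→48: 8 bp
  48→66: 18 bp
  66→74: 8 bp
  74→83: 9 bp
  83→112: 29 bp
  112→128: 16 bp
  128→143: 15 bp
  143→5 (wrap): 147-143+5 = 9 bp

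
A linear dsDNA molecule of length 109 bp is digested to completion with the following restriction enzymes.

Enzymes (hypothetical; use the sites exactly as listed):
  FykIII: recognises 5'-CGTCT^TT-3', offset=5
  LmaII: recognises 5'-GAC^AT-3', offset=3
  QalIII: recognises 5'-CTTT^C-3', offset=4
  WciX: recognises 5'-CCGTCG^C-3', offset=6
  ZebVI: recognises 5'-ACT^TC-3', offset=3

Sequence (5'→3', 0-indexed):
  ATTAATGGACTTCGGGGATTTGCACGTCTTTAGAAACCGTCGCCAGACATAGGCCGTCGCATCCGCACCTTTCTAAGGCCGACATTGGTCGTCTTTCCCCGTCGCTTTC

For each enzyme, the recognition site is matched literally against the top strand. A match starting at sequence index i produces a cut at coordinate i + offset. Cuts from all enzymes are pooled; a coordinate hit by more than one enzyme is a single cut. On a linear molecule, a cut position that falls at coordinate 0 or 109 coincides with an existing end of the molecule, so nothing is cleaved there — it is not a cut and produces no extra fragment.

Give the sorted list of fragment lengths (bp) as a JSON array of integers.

Scan for sites:
  FykIII CGTCTTT/5: at [24, 89] ⇒ [29, 94]
  LmaII GACAT/3: at [45, 80] ⇒ [48, 83]
  QalIII CTTTC/4: at [68, 92, 104] ⇒ [72, 96, 108]
  WciX CCGTCGC/6: at [36, 53, 98] ⇒ [42, 59, 104]
  ZebVI ACTTC/3: at [8] ⇒ [11]

Pooled cuts: [11, 29, 42, 48, 59, 72, 83, 94, 96, 104, 108]

Fragments:
  [0,11): 11 bp
  [11,29): 18 bp
  [29,42): 13 bp
  [42,48): 6 bp
  [48,59): 11 bp
  [59,72): 13 bp
  [72,83): 11 bp
  [83,94): 11 bp
  [94,96): 2 bp
  [96,104): 8 bp
  [104,108): 4 bp
  [108,109): 1 bp

[1,2,4,6,8,11,11,11,11,13,13,18]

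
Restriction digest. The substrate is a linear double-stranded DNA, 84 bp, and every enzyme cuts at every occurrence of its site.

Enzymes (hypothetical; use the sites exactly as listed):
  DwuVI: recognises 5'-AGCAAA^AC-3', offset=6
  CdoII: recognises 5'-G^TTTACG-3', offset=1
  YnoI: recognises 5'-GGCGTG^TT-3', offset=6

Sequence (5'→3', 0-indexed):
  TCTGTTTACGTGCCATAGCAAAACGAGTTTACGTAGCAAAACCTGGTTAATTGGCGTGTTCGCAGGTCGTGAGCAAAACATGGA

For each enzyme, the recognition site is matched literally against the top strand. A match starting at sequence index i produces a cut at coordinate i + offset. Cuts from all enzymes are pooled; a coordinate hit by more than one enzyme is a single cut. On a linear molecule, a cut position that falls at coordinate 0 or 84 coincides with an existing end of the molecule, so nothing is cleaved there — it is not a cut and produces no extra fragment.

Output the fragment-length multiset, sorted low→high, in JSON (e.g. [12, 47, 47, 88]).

Scan for sites:
  DwuVI AGCAAAAC/6: at [16, 34, 71] ⇒ [22, 40, 77]
  CdoII GTTTACG/1: at [3, 26] ⇒ [4, 27]
  YnoI GGCGTGTT/6: at [52] ⇒ [58]

Pooled cuts: [4, 22, 27, 40, 58, 77]

Fragments:
  [0,4): 4 bp
  [4,22): 18 bp
  [22,27): 5 bp
  [27,40): 13 bp
  [40,58): 18 bp
  [58,77): 19 bp
  [77,84): 7 bp

[4,5,7,13,18,18,19]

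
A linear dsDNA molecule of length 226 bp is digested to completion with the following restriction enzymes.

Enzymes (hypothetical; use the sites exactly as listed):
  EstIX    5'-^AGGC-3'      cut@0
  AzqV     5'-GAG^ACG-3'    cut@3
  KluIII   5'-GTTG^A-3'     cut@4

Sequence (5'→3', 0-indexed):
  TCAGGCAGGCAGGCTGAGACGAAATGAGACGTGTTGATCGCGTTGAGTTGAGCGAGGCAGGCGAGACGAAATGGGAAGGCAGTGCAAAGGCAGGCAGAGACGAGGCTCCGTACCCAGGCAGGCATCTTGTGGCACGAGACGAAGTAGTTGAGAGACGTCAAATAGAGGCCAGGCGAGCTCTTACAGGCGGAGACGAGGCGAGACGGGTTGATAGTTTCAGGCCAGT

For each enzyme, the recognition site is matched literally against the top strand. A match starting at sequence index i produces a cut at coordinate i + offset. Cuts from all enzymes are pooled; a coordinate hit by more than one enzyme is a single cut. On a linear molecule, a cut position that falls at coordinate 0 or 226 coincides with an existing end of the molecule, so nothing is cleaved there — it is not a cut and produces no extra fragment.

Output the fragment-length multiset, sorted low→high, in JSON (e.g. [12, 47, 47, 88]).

[2,3,3,4,4,4,4,4,4,4,5,5,7,7,8,8,8,8,8,8,8,9,10,11,11,11,12,13,14,19]

Site scan:
  EstIX (AGGC, off=0): starts [2, 6, 10, 54, 58, 76, 87, 91, 102, 115, 119, 165, 170, 184, 195, 218] → cuts [2, 6, 10, 54, 58, 76, 87, 91, 102, 115, 119, 165, 170, 184, 195, 218]
  AzqV (GAGACG, off=3): starts [15, 25, 62, 96, 135, 151, 189, 199] → cuts [18, 28, 65, 99, 138, 154, 192, 202]
  KluIII (GTTGA, off=4): starts [32, 41, 46, 146, 206] → cuts [36, 45, 50, 150, 210]

Pooled cuts: [2, 6, 10, 18, 28, 36, 45, 50, 54, 58, 65, 76, 87, 91, 99, 102, 115, 119, 138, 150, 154, 165, 170, 184, 192, 195, 202, 210, 218]

Fragment lengths:
  [0,2): 2 bp
  [2,6): 4 bp
  [6,10): 4 bp
  [10,18): 8 bp
  [18,28): 10 bp
  [28,36): 8 bp
  [36,45): 9 bp
  [45,50): 5 bp
  [50,54): 4 bp
  [54,58): 4 bp
  [58,65): 7 bp
  [65,76): 11 bp
  [76,87): 11 bp
  [87,91): 4 bp
  [91,99): 8 bp
  [99,102): 3 bp
  [102,115): 13 bp
  [115,119): 4 bp
  [119,138): 19 bp
  [138,150): 12 bp
  [150,154): 4 bp
  [154,165): 11 bp
  [165,170): 5 bp
  [170,184): 14 bp
  [184,192): 8 bp
  [192,195): 3 bp
  [195,202): 7 bp
  [202,210): 8 bp
  [210,218): 8 bp
  [218,226): 8 bp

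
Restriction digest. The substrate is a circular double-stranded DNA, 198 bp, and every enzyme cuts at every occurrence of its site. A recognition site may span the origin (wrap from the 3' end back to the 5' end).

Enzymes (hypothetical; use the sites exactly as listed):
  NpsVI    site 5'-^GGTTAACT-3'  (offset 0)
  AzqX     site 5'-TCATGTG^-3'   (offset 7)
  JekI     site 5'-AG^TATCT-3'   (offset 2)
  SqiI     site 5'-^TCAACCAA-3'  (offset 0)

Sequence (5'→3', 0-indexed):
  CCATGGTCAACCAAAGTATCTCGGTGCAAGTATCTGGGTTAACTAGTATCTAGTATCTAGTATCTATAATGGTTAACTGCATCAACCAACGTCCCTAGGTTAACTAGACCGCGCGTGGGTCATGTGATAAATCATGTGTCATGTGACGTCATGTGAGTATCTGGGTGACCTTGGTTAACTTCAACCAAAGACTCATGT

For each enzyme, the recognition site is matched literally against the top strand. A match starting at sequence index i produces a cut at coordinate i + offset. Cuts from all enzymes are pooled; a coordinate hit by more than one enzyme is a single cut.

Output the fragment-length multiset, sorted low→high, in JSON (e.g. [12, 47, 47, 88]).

Site scan:
  NpsVI (GGTTAACT, off=0): starts [36, 70, 97, 172] → cuts [36, 70, 97, 172]
  AzqX (TCATGTG, off=7): starts [119, 131, 138, 148] → cuts [126, 138, 145, 155]
  JekI (AGTATCT, off=2): starts [14, 28, 44, 51, 58, 155] → cuts [16, 30, 46, 53, 60, 157]
  SqiI (TCAACCAA, off=0): starts [6, 81, 180] → cuts [6, 81, 180]

Pooled cuts: [6, 16, 30, 36, 46, 53, 60, 70, 81, 97, 126, 138, 145, 155, 157, 172, 180]

Fragment lengths:
  6→16: 10 bp
  16→30: 14 bp
  30→36: 6 bp
  36→46: 10 bp
  46→53: 7 bp
  53→60: 7 bp
  60→70: 10 bp
  70→81: 11 bp
  81→97: 16 bp
  97→126: 29 bp
  126→138: 12 bp
  138→145: 7 bp
  145→155: 10 bp
  155→157: 2 bp
  157→172: 15 bp
  172→180: 8 bp
  180→6 (wrap): 198-180+6 = 24 bp

[2,6,7,7,7,8,10,10,10,10,11,12,14,15,16,24,29]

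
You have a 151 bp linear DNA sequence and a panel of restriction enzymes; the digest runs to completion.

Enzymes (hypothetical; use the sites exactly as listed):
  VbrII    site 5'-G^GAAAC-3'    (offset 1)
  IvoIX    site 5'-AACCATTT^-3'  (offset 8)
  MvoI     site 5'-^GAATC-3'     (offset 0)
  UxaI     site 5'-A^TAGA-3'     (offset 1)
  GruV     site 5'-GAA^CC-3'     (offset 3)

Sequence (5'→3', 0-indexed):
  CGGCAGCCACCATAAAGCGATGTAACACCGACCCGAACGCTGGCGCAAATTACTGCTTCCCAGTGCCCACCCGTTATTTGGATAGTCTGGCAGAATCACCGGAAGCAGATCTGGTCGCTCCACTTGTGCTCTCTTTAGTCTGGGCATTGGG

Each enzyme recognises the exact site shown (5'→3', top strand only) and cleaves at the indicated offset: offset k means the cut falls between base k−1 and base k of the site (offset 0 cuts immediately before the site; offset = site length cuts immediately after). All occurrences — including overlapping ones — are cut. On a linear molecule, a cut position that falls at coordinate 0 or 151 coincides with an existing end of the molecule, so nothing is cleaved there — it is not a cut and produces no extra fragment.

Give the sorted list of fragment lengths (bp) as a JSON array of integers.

Per-enzyme occurrences:
  VbrII (GGAAAC, off=1): no sites
  IvoIX (AACCATTT, off=8): no sites
  MvoI GAATC/0: at [92] ⇒ [92]
  UxaI (ATAGA, off=1): no sites
  GruV (GAACC, off=3): no sites

Pooled cuts: [92]

Fragments:
  [0,92): 92 bp
  [92,151): 59 bp

[59,92]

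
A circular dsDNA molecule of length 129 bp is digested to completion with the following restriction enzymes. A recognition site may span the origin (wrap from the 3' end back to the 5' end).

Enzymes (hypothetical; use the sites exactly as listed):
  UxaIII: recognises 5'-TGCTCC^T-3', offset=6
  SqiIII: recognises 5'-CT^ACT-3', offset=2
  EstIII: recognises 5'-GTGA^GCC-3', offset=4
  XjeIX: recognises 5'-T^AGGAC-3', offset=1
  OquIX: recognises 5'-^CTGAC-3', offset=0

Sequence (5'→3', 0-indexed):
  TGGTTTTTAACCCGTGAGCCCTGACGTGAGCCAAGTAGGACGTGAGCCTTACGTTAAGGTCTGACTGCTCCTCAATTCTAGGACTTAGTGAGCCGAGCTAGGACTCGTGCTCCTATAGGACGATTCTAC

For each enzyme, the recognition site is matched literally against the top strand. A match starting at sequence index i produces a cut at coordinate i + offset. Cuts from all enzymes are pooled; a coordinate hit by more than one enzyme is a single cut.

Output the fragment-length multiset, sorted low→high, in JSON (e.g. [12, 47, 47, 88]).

[3,3,7,8,8,9,9,11,11,12,14,15,19]

Site scan:
  UxaIII (TGCTCCT, off=6): starts [65, 107] → cuts [71, 113]
  SqiIII (CTACT, off=2): starts [125] → cuts [127]
  EstIII (GTGAGCC, off=4): starts [13, 25, 41, 87] → cuts [17, 29, 45, 91]
  XjeIX (TAGGAC, off=1): starts [35, 78, 98, 115] → cuts [36, 79, 99, 116]
  OquIX (CTGAC, off=0): starts [20, 60] → cuts [20, 60]

All cut coordinates (distinct, sorted): [17, 20, 29, 36, 45, 60, 71, 79, 91, 99, 113, 116, 127]

Fragment lengths:
  17→20: 3 bp
  20→29: 9 bp
  29→36: 7 bp
  36→45: 9 bp
  45→60: 15 bp
  60→71: 11 bp
  71→79: 8 bp
  79→91: 12 bp
  91→99: 8 bp
  99→113: 14 bp
  113→116: 3 bp
  116→127: 11 bp
  127→17 (wrap): 129-127+17 = 19 bp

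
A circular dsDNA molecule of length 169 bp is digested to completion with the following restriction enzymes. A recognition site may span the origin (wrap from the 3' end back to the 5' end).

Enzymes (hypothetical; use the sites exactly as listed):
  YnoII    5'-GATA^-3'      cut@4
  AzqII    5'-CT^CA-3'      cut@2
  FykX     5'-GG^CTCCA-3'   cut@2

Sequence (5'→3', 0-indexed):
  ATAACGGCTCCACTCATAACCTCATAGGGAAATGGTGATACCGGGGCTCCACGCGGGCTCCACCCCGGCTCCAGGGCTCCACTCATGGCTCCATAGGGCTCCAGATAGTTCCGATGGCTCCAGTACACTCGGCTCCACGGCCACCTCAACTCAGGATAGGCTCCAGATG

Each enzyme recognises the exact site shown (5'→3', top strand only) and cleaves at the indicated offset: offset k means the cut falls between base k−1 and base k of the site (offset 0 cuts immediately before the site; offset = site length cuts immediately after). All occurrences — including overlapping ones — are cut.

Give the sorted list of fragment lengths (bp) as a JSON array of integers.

[2,4,5,5,6,7,7,7,8,8,9,10,10,11,11,12,14,15,18]

Per-enzyme occurrences:
  YnoII (GATA, off=4): starts [36, 103, 154, 168] → cuts [3, 40, 107, 158]
  AzqII (CTCA, off=2): starts [12, 20, 81, 144, 149] → cuts [14, 22, 83, 146, 151]
  FykX (GGCTCCA, off=2): starts [5, 44, 55, 66, 74, 86, 96, 115, 130, 158] → cuts [7, 46, 57, 68, 76, 88, 98, 117, 132, 160]

All cut coordinates (distinct, sorted): [3, 7, 14, 22, 40, 46, 57, 68, 76, 83, 88, 98, 107, 117, 132, 146, 151, 158, 160]

Fragment lengths:
  3→7: 4 bp
  7→14: 7 bp
  14→22: 8 bp
  22→40: 18 bp
  40→46: 6 bp
  46→57: 11 bp
  57→68: 11 bp
  68→76: 8 bp
  76→83: 7 bp
  83→88: 5 bp
  88→98: 10 bp
  98→107: 9 bp
  107→117: 10 bp
  117→132: 15 bp
  132→146: 14 bp
  146→151: 5 bp
  151→158: 7 bp
  158→160: 2 bp
  160→3 (wrap): 169-160+3 = 12 bp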